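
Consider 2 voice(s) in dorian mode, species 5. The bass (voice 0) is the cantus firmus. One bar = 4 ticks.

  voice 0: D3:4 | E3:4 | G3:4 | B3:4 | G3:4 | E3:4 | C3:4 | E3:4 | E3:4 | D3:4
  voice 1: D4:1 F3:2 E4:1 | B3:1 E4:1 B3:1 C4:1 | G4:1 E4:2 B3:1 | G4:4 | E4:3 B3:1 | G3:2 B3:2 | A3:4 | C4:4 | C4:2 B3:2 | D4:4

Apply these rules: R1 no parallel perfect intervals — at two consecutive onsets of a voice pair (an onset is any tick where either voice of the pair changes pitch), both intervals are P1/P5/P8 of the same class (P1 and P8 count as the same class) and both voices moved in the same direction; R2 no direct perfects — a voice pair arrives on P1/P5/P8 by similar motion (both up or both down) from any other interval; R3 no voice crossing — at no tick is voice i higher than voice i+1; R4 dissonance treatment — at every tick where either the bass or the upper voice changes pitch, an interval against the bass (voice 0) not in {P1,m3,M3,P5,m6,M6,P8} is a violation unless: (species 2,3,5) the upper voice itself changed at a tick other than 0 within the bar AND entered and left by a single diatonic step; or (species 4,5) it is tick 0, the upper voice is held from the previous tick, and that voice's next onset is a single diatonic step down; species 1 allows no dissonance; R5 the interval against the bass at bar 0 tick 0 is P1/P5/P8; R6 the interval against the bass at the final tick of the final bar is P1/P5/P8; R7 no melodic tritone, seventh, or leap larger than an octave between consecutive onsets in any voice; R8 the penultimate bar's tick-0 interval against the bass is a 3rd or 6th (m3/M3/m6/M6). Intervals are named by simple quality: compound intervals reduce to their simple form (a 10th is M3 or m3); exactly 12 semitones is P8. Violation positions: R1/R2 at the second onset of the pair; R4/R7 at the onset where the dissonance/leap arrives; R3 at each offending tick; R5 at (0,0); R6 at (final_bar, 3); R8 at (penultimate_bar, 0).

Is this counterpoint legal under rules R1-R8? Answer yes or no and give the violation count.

bar 0: v0=D3 v1=D4 (P8)
bar 1: v0=E3 v1=B3 (P5)
bar 2: v0=G3 v1=G4 (P8)
bar 3: v0=B3 v1=G4 (m6)
bar 4: v0=G3 v1=E4 (M6)
bar 5: v0=E3 v1=G3 (m3)
bar 6: v0=C3 v1=A3 (M6)
bar 7: v0=E3 v1=C4 (m6)
bar 8: v0=E3 v1=C4 (m6)
bar 9: v0=D3 v1=D4 (P8)
  R4 @ bar0.3: D3/E4 M2 untreated
  R7 @ bar0.3: F3->E4 leap 11st
  R2 @ bar2.0: E3/C4 m6 -> G3/G4 P8 similar

No (3 violations)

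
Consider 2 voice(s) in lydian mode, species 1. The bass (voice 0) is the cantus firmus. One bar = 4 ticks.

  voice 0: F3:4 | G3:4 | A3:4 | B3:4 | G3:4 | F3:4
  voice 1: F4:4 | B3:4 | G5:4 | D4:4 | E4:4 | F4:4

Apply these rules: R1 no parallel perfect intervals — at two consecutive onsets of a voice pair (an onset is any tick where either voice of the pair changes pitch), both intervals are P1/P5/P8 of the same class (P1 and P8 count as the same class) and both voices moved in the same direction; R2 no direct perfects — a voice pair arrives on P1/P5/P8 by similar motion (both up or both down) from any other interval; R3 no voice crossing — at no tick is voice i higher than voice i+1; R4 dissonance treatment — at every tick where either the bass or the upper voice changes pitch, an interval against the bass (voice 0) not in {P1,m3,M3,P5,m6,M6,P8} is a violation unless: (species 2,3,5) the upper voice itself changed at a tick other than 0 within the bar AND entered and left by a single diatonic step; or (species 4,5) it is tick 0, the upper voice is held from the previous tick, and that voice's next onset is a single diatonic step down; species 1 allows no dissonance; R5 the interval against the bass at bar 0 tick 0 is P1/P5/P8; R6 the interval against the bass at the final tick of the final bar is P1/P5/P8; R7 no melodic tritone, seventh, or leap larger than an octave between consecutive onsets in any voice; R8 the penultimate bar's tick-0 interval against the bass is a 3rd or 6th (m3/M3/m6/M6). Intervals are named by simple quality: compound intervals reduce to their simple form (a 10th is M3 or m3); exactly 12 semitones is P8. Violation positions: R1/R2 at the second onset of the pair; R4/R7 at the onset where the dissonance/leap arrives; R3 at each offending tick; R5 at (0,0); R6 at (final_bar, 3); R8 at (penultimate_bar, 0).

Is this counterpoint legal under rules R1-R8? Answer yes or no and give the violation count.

No (4 violations)

bar 0: v0=F3 v1=F4 (P8)
bar 1: v0=G3 v1=B3 (M3)
bar 2: v0=A3 v1=G5 (m7)
bar 3: v0=B3 v1=D4 (m3)
bar 4: v0=G3 v1=E4 (M6)
bar 5: v0=F3 v1=F4 (P8)
  R7 @ bar1.0: F4->B3 leap 6st
  R4 @ bar2.0: A3/G5 m7 untreated
  R7 @ bar2.0: B3->G5 leap 20st
  R7 @ bar3.0: G5->D4 leap 17st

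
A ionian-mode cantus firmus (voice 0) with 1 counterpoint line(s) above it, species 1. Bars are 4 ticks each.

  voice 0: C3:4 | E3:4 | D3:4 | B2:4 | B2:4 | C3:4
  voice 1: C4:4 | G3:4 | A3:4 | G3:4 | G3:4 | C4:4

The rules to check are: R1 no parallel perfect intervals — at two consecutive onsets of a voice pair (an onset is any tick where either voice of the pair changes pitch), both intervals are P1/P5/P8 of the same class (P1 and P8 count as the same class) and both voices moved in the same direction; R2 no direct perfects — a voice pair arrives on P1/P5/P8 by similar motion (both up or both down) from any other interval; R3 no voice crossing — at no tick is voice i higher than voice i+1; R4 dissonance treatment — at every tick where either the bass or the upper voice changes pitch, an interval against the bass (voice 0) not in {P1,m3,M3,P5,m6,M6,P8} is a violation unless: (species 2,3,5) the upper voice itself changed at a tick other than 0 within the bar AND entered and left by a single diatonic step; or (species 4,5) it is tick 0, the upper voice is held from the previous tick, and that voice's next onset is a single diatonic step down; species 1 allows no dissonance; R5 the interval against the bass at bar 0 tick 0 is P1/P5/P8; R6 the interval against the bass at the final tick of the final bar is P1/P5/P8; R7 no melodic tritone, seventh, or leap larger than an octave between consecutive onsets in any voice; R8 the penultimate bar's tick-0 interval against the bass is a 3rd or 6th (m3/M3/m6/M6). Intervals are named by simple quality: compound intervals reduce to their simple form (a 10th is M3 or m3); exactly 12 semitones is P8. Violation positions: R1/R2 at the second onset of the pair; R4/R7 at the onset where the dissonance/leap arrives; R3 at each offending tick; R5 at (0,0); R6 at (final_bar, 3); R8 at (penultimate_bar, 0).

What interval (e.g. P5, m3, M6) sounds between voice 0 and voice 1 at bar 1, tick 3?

m3

voice 0=E3 voice 1=G3 -> m3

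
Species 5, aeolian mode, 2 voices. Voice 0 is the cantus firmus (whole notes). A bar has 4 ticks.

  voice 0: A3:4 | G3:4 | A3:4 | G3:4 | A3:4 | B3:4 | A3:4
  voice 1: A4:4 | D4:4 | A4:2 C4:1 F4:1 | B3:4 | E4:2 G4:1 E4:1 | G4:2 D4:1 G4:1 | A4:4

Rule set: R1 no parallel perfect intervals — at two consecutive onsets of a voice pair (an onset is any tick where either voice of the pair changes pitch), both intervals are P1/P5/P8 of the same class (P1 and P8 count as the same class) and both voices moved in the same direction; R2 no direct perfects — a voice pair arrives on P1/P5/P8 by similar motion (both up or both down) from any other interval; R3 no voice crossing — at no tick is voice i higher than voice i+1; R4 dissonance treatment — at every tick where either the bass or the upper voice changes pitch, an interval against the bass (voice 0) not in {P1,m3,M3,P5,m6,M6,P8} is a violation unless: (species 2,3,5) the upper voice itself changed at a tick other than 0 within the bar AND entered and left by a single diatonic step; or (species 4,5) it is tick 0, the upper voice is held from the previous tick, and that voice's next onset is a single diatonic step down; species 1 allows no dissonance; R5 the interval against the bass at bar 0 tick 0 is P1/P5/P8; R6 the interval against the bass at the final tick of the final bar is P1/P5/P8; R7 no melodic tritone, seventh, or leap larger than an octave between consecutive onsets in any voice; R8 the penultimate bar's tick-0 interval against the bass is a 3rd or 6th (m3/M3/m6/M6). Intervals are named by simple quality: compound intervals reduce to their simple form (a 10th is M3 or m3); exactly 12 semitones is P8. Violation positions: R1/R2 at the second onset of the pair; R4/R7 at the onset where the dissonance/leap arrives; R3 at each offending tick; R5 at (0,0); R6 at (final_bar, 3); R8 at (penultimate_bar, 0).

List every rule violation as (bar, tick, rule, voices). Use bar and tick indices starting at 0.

(1, 0, R2, (0, 1))
(2, 0, R2, (0, 1))
(3, 0, R7, (1,))
(4, 0, R2, (0, 1))
(4, 2, R4, (0, 1))

bar 0: v0=A3 v1=A4 downbeat P8
bar 1: v0=G3 v1=D4 downbeat P5
bar 2: v0=A3 v1=A4 downbeat P8
bar 3: v0=G3 v1=B3 downbeat M3
bar 4: v0=A3 v1=E4 downbeat P5
bar 5: v0=B3 v1=G4 downbeat m6
bar 6: v0=A3 v1=A4 downbeat P8
  -> R2 @ bar 1 tick 0 v(0, 1): A3/A4 P8 -> G3/D4 P5 similar
  -> R2 @ bar 2 tick 0 v(0, 1): G3/D4 P5 -> A3/A4 P8 similar
  -> R7 @ bar 3 tick 0 v(1,): F4->B3 leap 6st
  -> R2 @ bar 4 tick 0 v(0, 1): G3/B3 M3 -> A3/E4 P5 similar
  -> R4 @ bar 4 tick 2 v(0, 1): A3/G4 m7 untreated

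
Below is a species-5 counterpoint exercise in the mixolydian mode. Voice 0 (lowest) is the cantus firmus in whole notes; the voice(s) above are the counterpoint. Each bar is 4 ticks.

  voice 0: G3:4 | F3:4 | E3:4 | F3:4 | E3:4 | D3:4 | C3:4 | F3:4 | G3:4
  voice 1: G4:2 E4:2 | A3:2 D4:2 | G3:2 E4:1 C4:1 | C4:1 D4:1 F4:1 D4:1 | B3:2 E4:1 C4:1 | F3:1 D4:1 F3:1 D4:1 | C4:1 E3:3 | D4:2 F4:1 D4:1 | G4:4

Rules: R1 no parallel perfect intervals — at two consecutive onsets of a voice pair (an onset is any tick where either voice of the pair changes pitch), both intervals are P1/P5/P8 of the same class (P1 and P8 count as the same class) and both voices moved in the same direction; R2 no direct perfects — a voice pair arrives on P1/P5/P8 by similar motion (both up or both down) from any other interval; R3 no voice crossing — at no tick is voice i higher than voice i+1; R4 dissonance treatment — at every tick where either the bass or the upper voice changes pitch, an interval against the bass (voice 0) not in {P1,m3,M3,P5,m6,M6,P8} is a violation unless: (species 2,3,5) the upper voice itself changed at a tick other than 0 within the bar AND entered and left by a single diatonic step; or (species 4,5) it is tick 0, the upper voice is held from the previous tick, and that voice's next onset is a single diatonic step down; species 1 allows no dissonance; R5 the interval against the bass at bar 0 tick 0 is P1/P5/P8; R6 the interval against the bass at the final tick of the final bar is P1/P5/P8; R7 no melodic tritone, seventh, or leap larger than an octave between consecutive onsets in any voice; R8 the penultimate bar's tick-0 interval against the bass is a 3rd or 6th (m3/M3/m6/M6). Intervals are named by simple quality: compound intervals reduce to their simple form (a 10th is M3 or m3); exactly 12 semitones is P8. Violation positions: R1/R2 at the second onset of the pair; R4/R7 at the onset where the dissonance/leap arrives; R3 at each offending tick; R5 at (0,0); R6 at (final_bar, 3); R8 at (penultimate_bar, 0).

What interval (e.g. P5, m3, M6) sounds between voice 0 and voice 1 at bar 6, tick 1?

voice 0=C3 voice 1=E3 -> M3

M3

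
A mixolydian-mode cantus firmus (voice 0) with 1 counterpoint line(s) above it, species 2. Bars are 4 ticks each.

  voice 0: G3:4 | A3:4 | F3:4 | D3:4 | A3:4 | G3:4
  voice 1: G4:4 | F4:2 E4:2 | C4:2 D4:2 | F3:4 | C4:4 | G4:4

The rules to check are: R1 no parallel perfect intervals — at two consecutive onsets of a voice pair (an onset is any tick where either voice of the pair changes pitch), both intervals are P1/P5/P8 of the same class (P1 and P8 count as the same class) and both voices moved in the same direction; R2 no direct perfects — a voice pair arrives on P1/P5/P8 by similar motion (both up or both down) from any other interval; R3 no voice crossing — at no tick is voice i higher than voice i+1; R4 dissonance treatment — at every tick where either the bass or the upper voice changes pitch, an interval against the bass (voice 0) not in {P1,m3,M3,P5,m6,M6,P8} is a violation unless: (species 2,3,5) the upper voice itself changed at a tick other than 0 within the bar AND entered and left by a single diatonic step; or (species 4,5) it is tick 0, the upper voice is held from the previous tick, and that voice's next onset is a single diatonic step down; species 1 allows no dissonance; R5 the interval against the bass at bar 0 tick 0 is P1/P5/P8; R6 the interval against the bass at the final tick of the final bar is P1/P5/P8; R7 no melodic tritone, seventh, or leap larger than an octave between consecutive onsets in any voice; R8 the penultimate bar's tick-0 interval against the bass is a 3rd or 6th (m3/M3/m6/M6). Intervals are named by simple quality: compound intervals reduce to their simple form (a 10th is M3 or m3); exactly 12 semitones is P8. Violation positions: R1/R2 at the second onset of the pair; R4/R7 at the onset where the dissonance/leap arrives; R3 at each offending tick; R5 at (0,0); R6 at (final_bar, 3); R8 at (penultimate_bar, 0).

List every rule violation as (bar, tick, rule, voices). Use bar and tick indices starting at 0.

bar 0: v0=G3 v1=G4 downbeat P8
bar 1: v0=A3 v1=F4 downbeat m6
bar 2: v0=F3 v1=C4 downbeat P5
bar 3: v0=D3 v1=F3 downbeat m3
bar 4: v0=A3 v1=C4 downbeat m3
bar 5: v0=G3 v1=G4 downbeat P8
  -> R1 @ bar 2 tick 0 v(0, 1): A3/E4 P5 -> F3/C4 P5 similar

(2, 0, R1, (0, 1))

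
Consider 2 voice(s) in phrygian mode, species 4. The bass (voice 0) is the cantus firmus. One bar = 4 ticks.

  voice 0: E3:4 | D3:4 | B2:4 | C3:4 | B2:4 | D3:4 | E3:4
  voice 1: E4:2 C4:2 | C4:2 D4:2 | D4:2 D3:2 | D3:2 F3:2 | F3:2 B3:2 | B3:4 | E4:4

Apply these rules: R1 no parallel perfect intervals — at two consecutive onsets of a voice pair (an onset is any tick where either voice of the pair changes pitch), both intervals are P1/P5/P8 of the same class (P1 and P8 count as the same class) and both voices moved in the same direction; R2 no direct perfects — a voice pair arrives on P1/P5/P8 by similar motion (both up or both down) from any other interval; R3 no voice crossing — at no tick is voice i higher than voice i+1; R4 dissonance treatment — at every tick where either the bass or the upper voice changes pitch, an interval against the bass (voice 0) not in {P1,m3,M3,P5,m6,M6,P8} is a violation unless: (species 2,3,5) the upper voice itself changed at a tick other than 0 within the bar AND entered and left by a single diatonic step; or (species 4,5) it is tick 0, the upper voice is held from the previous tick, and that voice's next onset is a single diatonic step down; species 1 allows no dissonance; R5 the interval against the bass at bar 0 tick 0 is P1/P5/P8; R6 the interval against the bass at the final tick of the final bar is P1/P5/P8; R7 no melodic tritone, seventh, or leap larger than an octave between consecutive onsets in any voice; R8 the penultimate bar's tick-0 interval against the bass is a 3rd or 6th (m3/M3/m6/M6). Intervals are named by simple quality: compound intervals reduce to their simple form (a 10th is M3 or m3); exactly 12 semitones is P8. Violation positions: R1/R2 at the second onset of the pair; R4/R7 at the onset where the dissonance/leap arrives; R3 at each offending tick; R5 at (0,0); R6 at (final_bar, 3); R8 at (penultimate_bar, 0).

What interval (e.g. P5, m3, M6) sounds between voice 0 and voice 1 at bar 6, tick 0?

voice 0=E3 voice 1=E4 -> P8

P8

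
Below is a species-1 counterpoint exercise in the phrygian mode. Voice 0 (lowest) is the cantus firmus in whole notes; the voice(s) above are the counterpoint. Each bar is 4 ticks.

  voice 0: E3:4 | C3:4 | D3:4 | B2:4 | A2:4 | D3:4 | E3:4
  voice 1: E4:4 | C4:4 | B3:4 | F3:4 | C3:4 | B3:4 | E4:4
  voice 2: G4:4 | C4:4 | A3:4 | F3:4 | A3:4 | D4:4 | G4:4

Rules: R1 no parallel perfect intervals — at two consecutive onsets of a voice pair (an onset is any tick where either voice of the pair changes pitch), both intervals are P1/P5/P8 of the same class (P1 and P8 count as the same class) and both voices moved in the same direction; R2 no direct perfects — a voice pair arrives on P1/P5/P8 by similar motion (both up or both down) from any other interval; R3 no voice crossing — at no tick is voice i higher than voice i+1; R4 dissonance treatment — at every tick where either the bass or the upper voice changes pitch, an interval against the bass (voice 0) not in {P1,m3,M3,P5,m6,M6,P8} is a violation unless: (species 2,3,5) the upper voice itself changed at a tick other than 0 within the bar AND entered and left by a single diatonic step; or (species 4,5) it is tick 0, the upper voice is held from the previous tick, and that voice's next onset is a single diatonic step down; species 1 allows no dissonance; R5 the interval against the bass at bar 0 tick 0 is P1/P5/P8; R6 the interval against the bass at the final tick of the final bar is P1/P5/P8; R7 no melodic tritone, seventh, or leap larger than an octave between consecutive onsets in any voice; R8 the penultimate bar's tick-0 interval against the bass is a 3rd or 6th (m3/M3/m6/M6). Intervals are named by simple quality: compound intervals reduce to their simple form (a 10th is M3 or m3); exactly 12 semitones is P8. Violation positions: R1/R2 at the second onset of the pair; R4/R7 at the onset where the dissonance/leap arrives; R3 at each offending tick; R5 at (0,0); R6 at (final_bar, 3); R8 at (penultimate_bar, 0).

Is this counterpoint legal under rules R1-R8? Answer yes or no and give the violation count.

No (17 violations)

bar 0: v0=E3 v1=E4 v2=G4 (m3)
bar 1: v0=C3 v1=C4 v2=C4 (P8)
bar 2: v0=D3 v1=B3 v2=A3 (P5)
bar 3: v0=B2 v1=F3 v2=F3 (TT)
bar 4: v0=A2 v1=C3 v2=A3 (P8)
bar 5: v0=D3 v1=B3 v2=D4 (P8)
bar 6: v0=E3 v1=E4 v2=G4 (m3)
  R5 @ bar0.0: opens on m3
  R1 @ bar1.0: E3/E4 P8 -> C3/C4 P8 similar
  R2 @ bar1.0: E3/G4 m3 -> C3/C4 P8 similar
  R2 @ bar1.0: E4/G4 m3 -> C4/C4 P1 similar
  R3 @ bar2.0: B3 above A3
  R3 @ bar2.1: B3 above A3
  R3 @ bar2.2: B3 above A3
  R3 @ bar2.3: B3 above A3
  R2 @ bar3.0: B3/A3 M2 -> F3/F3 P1 similar
  R4 @ bar3.0: B2/F3 TT untreated
  R4 @ bar3.0: B2/F3 TT untreated
  R7 @ bar3.0: B3->F3 leap 6st
  R1 @ bar5.0: A2/A3 P8 -> D3/D4 P8 similar
  R7 @ bar5.0: C3->B3 leap 11st
  R8 @ bar5.0: penult P8 not 3rd/6th
  R2 @ bar6.0: D3/B3 M6 -> E3/E4 P8 similar
  R6 @ bar6.3: closes on m3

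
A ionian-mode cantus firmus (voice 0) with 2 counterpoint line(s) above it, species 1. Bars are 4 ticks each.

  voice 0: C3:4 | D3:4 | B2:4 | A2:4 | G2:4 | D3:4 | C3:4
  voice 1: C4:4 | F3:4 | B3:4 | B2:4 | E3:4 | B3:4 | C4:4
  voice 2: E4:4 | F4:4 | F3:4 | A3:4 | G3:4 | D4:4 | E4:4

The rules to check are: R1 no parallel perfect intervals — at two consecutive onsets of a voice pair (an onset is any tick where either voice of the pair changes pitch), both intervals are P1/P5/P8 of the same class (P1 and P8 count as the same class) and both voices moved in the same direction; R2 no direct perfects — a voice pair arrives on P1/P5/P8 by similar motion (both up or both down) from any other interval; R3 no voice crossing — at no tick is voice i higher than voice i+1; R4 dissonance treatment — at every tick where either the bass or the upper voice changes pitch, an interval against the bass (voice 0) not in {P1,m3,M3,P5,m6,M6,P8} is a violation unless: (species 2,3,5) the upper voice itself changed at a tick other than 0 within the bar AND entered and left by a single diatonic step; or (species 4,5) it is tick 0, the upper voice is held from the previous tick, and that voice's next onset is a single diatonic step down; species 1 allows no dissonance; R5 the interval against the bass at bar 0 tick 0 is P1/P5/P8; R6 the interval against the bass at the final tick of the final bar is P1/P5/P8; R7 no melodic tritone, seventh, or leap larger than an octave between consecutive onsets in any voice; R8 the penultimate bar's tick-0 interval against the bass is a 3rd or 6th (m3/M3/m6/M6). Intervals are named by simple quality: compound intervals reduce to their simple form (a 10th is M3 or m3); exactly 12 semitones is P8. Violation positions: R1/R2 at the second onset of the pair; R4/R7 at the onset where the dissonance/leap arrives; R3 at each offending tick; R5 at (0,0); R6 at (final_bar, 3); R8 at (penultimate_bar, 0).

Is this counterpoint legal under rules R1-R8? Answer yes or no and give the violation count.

bar 0: v0=C3 v1=C4 v2=E4 (M3)
bar 1: v0=D3 v1=F3 v2=F4 (m3)
bar 2: v0=B2 v1=B3 v2=F3 (TT)
bar 3: v0=A2 v1=B2 v2=A3 (P8)
bar 4: v0=G2 v1=E3 v2=G3 (P8)
bar 5: v0=D3 v1=B3 v2=D4 (P8)
bar 6: v0=C3 v1=C4 v2=E4 (M3)
  R5 @ bar0.0: opens on M3
  R3 @ bar2.0: B3 above F3
  R4 @ bar2.0: B2/F3 TT untreated
  R7 @ bar2.0: F3->B3 leap 6st
  R3 @ bar2.1: B3 above F3
  R3 @ bar2.2: B3 above F3
  R3 @ bar2.3: B3 above F3
  R4 @ bar3.0: A2/B2 M2 untreated
  R1 @ bar4.0: A2/A3 P8 -> G2/G3 P8 similar
  R1 @ bar5.0: G2/G3 P8 -> D3/D4 P8 similar
  R8 @ bar5.0: penult P8 not 3rd/6th
  R6 @ bar6.3: closes on M3

No (12 violations)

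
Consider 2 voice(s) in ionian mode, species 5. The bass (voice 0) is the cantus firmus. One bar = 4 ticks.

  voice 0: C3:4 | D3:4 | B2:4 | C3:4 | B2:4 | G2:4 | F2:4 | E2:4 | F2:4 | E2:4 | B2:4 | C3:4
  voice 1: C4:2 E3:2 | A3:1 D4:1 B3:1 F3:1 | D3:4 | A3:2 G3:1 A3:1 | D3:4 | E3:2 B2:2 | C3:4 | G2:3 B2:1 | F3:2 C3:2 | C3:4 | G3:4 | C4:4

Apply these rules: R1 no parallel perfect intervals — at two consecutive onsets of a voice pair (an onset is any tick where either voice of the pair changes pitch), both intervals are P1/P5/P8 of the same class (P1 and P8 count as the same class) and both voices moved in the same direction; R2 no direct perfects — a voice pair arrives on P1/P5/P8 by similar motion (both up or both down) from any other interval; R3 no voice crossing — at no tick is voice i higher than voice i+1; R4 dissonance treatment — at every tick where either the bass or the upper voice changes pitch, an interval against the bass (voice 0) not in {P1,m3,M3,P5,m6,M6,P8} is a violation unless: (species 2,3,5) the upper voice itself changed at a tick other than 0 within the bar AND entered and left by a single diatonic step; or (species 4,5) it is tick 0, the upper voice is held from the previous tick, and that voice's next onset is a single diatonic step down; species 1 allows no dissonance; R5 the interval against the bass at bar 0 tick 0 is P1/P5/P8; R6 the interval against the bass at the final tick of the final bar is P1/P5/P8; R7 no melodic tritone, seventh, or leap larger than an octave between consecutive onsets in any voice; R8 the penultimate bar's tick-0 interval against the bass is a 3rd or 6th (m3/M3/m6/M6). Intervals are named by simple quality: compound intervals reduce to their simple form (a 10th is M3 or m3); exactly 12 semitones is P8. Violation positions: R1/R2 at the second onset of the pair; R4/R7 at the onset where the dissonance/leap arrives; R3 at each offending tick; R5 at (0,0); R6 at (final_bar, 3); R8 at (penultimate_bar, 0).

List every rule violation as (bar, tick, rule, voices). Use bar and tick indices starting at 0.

(1, 0, R2, (0, 1))
(1, 3, R7, (1,))
(8, 0, R2, (0, 1))
(8, 0, R7, (1,))
(11, 0, R2, (0, 1))

bar 0: v0=C3 v1=C4 downbeat P8
bar 1: v0=D3 v1=A3 downbeat P5
bar 2: v0=B2 v1=D3 downbeat m3
bar 3: v0=C3 v1=A3 downbeat M6
bar 4: v0=B2 v1=D3 downbeat m3
bar 5: v0=G2 v1=E3 downbeat M6
bar 6: v0=F2 v1=C3 downbeat P5
bar 7: v0=E2 v1=G2 downbeat m3
bar 8: v0=F2 v1=F3 downbeat P8
bar 9: v0=E2 v1=C3 downbeat m6
bar 10: v0=B2 v1=G3 downbeat m6
bar 11: v0=C3 v1=C4 downbeat P8
  -> R2 @ bar 1 tick 0 v(0, 1): C3/E3 M3 -> D3/A3 P5 similar
  -> R7 @ bar 1 tick 3 v(1,): B3->F3 leap 6st
  -> R2 @ bar 8 tick 0 v(0, 1): E2/B2 P5 -> F2/F3 P8 similar
  -> R7 @ bar 8 tick 0 v(1,): B2->F3 leap 6st
  -> R2 @ bar 11 tick 0 v(0, 1): B2/G3 m6 -> C3/C4 P8 similar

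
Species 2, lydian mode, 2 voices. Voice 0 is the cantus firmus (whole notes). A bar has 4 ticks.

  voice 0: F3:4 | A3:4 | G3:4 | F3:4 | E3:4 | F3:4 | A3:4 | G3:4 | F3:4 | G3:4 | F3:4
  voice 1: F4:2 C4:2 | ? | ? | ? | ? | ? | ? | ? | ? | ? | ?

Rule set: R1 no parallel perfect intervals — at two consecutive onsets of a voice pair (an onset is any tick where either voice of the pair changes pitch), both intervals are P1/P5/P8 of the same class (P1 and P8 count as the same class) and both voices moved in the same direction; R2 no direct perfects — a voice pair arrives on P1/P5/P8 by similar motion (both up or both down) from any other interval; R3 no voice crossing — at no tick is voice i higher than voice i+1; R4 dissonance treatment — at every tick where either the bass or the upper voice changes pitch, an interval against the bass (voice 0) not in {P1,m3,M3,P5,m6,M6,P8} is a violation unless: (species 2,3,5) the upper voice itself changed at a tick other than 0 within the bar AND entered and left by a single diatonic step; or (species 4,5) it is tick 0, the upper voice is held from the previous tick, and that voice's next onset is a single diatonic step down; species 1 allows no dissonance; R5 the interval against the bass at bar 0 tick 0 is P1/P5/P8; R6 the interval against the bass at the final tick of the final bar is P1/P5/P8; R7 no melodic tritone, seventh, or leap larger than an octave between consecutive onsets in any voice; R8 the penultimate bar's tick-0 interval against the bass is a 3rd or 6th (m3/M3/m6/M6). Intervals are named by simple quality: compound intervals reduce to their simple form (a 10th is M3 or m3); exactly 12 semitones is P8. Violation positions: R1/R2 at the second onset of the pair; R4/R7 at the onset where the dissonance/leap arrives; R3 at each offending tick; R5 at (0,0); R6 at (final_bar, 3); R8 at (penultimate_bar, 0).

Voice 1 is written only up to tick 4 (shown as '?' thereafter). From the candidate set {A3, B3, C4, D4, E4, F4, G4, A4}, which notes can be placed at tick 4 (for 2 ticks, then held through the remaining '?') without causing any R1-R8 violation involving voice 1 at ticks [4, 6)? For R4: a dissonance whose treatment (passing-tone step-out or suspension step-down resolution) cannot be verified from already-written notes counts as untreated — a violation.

A3: legal
B3: violates R4
C4: legal
D4: violates R4
E4: violates R1
F4: legal
G4: violates R4
A4: violates R2

{A3, C4, F4}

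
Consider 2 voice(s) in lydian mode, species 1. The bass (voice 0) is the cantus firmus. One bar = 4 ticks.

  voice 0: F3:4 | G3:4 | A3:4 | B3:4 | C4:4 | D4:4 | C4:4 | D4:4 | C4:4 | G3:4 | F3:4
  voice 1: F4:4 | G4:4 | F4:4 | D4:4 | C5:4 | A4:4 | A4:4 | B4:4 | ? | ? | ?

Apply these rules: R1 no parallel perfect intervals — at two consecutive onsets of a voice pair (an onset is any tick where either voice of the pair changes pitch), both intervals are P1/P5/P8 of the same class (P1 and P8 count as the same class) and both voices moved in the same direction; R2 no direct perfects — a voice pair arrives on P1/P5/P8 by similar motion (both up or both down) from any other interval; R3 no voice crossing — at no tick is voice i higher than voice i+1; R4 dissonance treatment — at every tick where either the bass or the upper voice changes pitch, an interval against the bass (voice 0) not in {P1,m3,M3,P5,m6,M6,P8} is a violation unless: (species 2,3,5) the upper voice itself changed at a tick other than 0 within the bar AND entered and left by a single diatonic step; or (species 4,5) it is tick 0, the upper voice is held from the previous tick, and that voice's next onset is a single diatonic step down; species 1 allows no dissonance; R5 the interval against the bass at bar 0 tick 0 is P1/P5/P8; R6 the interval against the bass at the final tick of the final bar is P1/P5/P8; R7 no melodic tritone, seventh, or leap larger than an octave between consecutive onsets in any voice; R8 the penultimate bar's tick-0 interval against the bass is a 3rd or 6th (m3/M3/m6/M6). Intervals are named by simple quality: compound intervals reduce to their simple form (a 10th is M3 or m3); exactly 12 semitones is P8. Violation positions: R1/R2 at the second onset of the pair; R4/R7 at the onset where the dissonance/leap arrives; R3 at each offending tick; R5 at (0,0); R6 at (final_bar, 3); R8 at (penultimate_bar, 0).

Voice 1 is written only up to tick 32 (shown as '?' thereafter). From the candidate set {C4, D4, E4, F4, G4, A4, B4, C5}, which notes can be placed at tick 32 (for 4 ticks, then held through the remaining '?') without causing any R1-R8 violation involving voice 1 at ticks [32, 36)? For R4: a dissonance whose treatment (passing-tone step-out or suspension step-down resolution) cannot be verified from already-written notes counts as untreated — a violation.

C4: violates R2,R7
D4: violates R4
E4: legal
F4: violates R4,R7
G4: violates R2
A4: legal
B4: violates R4
C5: legal

{A4, C5, E4}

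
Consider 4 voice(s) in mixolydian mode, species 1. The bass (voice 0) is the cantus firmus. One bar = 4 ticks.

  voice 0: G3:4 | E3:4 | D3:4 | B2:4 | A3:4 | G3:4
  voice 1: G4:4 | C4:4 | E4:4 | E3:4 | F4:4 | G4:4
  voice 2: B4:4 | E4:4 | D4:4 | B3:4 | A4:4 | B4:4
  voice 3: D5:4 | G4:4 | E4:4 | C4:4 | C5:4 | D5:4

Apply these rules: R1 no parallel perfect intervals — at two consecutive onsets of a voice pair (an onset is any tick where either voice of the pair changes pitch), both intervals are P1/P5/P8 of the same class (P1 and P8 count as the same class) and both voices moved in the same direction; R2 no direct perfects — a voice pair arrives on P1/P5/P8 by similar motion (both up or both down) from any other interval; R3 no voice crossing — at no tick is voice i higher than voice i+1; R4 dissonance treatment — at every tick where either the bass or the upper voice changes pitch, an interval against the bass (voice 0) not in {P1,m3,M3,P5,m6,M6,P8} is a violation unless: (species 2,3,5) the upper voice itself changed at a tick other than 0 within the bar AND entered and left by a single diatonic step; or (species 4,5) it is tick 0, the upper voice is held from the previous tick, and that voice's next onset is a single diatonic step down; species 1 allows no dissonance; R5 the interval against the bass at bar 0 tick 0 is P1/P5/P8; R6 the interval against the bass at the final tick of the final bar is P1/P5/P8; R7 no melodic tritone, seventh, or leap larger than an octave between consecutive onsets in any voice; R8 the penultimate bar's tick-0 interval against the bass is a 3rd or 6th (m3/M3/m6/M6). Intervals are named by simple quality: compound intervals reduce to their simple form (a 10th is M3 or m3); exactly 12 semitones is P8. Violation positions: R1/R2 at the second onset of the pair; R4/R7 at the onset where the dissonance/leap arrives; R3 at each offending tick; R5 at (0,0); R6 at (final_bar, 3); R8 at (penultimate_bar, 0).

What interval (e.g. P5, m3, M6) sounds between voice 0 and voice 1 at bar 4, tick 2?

m6

voice 0=A3 voice 1=F4 -> m6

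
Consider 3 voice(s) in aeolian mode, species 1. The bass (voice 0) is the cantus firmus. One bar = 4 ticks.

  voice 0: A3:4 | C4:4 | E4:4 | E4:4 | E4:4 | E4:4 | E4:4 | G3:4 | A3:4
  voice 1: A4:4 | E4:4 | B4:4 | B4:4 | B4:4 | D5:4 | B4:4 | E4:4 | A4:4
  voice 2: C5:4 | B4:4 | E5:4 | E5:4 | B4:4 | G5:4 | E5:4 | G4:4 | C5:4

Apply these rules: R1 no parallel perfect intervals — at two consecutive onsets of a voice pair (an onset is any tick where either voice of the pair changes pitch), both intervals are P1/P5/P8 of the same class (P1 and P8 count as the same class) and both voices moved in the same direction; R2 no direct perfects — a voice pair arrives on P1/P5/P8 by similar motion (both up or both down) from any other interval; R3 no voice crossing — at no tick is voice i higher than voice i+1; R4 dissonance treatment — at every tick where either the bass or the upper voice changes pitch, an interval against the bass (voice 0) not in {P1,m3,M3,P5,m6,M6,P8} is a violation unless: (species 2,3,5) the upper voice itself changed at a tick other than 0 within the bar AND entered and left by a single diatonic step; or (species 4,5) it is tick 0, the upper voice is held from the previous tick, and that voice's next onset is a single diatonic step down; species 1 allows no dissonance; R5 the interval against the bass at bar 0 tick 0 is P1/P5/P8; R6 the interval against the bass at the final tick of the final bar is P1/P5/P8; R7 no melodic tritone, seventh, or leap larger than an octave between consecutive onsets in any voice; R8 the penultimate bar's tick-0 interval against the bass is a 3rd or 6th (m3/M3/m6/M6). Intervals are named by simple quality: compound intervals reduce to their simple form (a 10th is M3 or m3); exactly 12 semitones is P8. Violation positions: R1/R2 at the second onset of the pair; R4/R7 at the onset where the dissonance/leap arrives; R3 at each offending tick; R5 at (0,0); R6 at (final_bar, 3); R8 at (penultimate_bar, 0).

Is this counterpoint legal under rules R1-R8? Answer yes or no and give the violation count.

bar 0: v0=A3 v1=A4 v2=C5 (m3)
bar 1: v0=C4 v1=E4 v2=B4 (M7)
bar 2: v0=E4 v1=B4 v2=E5 (P8)
bar 3: v0=E4 v1=B4 v2=E5 (P8)
bar 4: v0=E4 v1=B4 v2=B4 (P5)
bar 5: v0=E4 v1=D5 v2=G5 (m3)
bar 6: v0=E4 v1=B4 v2=E5 (P8)
bar 7: v0=G3 v1=E4 v2=G4 (P8)
bar 8: v0=A3 v1=A4 v2=C5 (m3)
  R5 @ bar0.0: opens on m3
  R2 @ bar1.0: A4/C5 m3 -> E4/B4 P5 similar
  R4 @ bar1.0: C4/B4 M7 untreated
  R2 @ bar2.0: C4/E4 M3 -> E4/B4 P5 similar
  R2 @ bar2.0: C4/B4 M7 -> E4/E5 P8 similar
  R4 @ bar5.0: E4/D5 m7 untreated
  R1 @ bar7.0: E4/E5 P8 -> G3/G4 P8 similar
  R8 @ bar7.0: penult P8 not 3rd/6th
  R2 @ bar8.0: G3/E4 M6 -> A3/A4 P8 similar
  R6 @ bar8.3: closes on m3

No (10 violations)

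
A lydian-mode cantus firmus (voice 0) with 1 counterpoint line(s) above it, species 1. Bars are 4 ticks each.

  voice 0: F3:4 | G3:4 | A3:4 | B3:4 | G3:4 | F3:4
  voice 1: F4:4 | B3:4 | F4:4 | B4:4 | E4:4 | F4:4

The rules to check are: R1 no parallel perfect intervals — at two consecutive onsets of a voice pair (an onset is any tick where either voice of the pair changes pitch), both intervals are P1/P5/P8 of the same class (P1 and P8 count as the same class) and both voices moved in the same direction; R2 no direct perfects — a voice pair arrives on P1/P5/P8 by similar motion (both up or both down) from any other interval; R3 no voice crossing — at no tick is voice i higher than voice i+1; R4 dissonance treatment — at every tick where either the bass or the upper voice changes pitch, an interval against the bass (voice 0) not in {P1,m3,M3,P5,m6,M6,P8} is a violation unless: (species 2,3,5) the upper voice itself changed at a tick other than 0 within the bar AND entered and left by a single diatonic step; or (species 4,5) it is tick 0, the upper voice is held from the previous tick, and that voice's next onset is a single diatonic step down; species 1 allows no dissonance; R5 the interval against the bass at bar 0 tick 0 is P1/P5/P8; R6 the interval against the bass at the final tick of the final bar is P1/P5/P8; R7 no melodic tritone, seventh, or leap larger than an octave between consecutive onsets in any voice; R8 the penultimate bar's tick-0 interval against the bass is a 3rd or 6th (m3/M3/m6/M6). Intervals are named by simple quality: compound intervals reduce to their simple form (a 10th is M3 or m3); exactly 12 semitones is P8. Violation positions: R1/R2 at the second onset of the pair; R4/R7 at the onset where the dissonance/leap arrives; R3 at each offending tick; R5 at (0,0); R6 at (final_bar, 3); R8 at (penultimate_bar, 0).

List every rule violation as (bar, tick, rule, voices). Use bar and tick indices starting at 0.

(1, 0, R7, (1,))
(2, 0, R7, (1,))
(3, 0, R2, (0, 1))
(3, 0, R7, (1,))

bar 0: v0=F3 v1=F4 downbeat P8
bar 1: v0=G3 v1=B3 downbeat M3
bar 2: v0=A3 v1=F4 downbeat m6
bar 3: v0=B3 v1=B4 downbeat P8
bar 4: v0=G3 v1=E4 downbeat M6
bar 5: v0=F3 v1=F4 downbeat P8
  -> R7 @ bar 1 tick 0 v(1,): F4->B3 leap 6st
  -> R7 @ bar 2 tick 0 v(1,): B3->F4 leap 6st
  -> R2 @ bar 3 tick 0 v(0, 1): A3/F4 m6 -> B3/B4 P8 similar
  -> R7 @ bar 3 tick 0 v(1,): F4->B4 leap 6st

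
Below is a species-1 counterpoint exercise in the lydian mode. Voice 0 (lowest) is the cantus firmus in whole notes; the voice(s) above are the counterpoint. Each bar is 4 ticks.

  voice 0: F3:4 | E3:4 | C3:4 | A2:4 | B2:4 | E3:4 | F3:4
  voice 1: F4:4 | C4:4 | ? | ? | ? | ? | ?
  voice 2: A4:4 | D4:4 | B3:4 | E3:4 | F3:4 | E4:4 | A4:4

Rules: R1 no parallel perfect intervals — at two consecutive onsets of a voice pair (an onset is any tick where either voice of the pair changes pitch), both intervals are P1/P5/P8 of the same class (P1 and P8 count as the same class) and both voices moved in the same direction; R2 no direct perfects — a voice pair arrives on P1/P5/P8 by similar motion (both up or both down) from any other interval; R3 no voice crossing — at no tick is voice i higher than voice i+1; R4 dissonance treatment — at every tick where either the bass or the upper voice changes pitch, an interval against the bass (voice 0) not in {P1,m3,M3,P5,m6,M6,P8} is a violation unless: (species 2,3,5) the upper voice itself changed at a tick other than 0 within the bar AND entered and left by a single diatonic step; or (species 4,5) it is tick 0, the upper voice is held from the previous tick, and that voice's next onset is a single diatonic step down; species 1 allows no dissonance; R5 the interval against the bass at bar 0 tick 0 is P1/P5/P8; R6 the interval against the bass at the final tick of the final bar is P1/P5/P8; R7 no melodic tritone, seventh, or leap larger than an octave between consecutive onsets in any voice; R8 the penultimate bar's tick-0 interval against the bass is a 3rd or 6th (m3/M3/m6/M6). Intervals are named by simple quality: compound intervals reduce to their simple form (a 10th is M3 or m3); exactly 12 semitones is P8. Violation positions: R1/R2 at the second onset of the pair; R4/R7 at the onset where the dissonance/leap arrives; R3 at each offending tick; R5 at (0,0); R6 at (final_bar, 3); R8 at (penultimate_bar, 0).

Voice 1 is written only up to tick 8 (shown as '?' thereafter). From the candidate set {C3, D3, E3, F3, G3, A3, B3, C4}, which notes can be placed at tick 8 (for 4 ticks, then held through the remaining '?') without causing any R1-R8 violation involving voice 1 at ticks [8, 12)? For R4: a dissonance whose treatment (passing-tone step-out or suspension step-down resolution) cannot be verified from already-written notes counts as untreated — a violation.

C3: violates R2
D3: violates R4,R7
E3: violates R2
F3: violates R4
G3: violates R2
A3: legal
B3: violates R2,R4
C4: violates R3

{A3}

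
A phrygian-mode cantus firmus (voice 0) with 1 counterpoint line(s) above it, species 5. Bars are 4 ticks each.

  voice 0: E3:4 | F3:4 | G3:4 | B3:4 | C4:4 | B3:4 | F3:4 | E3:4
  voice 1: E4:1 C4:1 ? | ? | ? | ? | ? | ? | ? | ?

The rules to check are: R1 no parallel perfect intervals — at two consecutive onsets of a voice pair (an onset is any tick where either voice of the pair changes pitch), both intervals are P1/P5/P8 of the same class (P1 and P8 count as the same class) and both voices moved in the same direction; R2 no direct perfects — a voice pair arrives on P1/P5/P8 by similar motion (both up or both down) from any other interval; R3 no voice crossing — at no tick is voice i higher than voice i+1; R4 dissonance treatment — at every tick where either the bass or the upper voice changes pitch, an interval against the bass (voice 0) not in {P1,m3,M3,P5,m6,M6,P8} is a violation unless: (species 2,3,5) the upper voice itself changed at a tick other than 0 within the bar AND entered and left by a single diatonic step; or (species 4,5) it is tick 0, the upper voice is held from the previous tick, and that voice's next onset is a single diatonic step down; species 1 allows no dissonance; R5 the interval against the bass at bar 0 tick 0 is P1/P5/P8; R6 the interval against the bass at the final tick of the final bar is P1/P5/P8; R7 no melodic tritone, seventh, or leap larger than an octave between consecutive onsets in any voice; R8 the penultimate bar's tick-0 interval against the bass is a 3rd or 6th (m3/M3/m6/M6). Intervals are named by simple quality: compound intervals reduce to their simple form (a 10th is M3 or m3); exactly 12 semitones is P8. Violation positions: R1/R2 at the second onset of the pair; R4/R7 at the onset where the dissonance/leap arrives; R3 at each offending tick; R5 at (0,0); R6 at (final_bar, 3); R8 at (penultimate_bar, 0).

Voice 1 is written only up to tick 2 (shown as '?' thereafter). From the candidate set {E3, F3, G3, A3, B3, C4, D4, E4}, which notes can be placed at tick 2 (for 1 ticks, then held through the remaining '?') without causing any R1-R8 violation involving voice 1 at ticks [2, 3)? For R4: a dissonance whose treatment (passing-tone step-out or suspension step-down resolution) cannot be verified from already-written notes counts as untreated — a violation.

{B3, C4, E3, E4, G3}

E3: legal
F3: violates R4
G3: legal
A3: violates R4
B3: legal
C4: legal
D4: violates R4
E4: legal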